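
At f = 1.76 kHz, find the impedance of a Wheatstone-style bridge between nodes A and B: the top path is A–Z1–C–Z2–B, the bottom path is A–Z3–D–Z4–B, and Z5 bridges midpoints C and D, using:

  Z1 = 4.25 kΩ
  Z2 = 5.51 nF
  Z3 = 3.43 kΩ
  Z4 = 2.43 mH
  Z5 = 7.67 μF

Step 1 — Angular frequency: ω = 2π·f = 2π·1760 = 1.106e+04 rad/s.
Step 2 — Component impedances:
  Z1: Z = R = 4250 Ω
  Z2: Z = 1/(jωC) = -j/(ω·C) = 0 - j1.641e+04 Ω
  Z3: Z = R = 3430 Ω
  Z4: Z = jωL = j·1.106e+04·0.00243 = 0 + j26.87 Ω
  Z5: Z = 1/(jωC) = -j/(ω·C) = 0 - j11.79 Ω
Step 3 — Bridge requires nodal analysis (the Z5 bridge couples midpoints C and D, so the two paths cannot be reduced to a simple series/parallel combination). Setting node B to ground and injecting 1 A at node A, the 3-node admittance system at A, C, D solves to V_A = Z_AB = 1898 + j24.55 Ω = 1898∠0.7° Ω.

Z = 1898 + j24.55 Ω = 1898∠0.7° Ω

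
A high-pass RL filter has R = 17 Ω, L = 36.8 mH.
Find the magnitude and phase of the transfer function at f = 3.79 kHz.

Step 1 — Angular frequency: ω = 2π·3790 = 2.381e+04 rad/s.
Step 2 — Transfer function: H(jω) = jωL/(R + jωL).
Step 3 — Numerator jωL = j·876.3; denominator R + jωL = 17 + j876.3.
Step 4 — H = 0.9996 + j0.01939.
Step 5 — Magnitude: |H| = 0.9998 (-0.0 dB); phase: φ = 1.1°.

|H| = 0.9998 (-0.0 dB), φ = 1.1°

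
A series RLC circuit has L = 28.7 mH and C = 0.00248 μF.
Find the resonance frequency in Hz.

Step 1 — Resonance condition Im(Z)=0 gives ω₀ = 1/√(LC).
Step 2 — ω₀ = 1/√(0.0287·2.48e-09) = 1.185e+05 rad/s.
Step 3 — f₀ = ω₀/(2π) = 1.886e+04 Hz.

f₀ = 1.886e+04 Hz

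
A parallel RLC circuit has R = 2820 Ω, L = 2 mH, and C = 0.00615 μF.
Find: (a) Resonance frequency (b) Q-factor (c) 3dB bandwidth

Step 1 — Resonance: ω₀ = 1/√(LC) = 1/√(0.002·6.15e-09) = 2.851e+05 rad/s.
Step 2 — f₀ = ω₀/(2π) = 4.538e+04 Hz.
Step 3 — Parallel Q: Q = R/(ω₀L) = 2820/(2.851e+05·0.002) = 4.945.
Step 4 — Bandwidth: Δω = ω₀/Q = 5.766e+04 rad/s; BW = Δω/(2π) = 9177 Hz.

(a) f₀ = 4.538e+04 Hz  (b) Q = 4.945  (c) BW = 9177 Hz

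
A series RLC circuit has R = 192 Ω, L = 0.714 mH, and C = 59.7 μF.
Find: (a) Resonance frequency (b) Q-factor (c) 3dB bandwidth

Step 1 — Resonance condition Im(Z)=0 gives ω₀ = 1/√(LC).
Step 2 — ω₀ = 1/√(0.000714·5.97e-05) = 4844 rad/s.
Step 3 — f₀ = ω₀/(2π) = 770.9 Hz.
Step 4 — Series Q: Q = ω₀L/R = 4844·0.000714/192 = 0.01801.
Step 5 — 3dB bandwidth: Δω = ω₀/Q = 2.689e+05 rad/s; BW = Δω/(2π) = 4.28e+04 Hz.

(a) f₀ = 770.9 Hz  (b) Q = 0.01801  (c) BW = 4.28e+04 Hz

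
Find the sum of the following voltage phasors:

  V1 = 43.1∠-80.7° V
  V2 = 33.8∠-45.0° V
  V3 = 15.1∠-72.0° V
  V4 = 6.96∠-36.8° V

Step 1 — Convert each phasor to rectangular form:
  V1 = 43.1·(cos(-80.7°) + j·sin(-80.7°)) = 6.965 - j42.53 V
  V2 = 33.8·(cos(-45.0°) + j·sin(-45.0°)) = 23.9 - j23.9 V
  V3 = 15.1·(cos(-72.0°) + j·sin(-72.0°)) = 4.666 - j14.36 V
  V4 = 6.96·(cos(-36.8°) + j·sin(-36.8°)) = 5.573 - j4.169 V
Step 2 — Sum components: V_total = 41.1 - j84.96 V.
Step 3 — Convert to polar: |V_total| = 94.38 V, ∠V_total = -64.2°.

V_total = 94.38∠-64.2° V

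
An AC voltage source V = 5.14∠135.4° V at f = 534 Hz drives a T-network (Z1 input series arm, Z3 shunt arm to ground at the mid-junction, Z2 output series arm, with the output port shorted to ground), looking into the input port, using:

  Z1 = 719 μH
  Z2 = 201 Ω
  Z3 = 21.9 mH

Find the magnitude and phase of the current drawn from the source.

Step 1 — Angular frequency: ω = 2π·f = 2π·534 = 3355 rad/s.
Step 2 — Component impedances:
  Z1: Z = jωL = j·3355·0.000719 = 0 + j2.412 Ω
  Z2: Z = R = 201 Ω
  Z3: Z = jωL = j·3355·0.0219 = 0 + j73.48 Ω
Step 3 — With the output port shorted to ground, the output series arm Z2 runs from the junction to ground; the shunt arm Z3 also runs from the junction to ground. They appear in parallel: Z3 || Z2 = 23.7 + j64.82 Ω.
Step 4 — Series with input arm Z1: Z_in = Z1 + (Z3 || Z2) = 23.7 + j67.23 Ω = 71.28∠70.6° Ω.
Step 5 — Source phasor: V = 5.14∠135.4° V = -3.66 + j3.609 V.
Step 6 — Ohm's law: I = V / Z_total = (-3.66 + j3.609) / (23.7 + j67.23) = 0.03068 + j0.06525 A.
Step 7 — Convert to polar: |I| = 0.07211 A, ∠I = 64.8°.

I = 0.07211∠64.8° A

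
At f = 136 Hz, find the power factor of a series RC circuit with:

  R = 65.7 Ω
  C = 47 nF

Step 1 — Angular frequency: ω = 2π·f = 2π·136 = 854.5 rad/s.
Step 2 — Component impedances:
  R: Z = R = 65.7 Ω
  C: Z = 1/(jωC) = -j/(ω·C) = 0 - j2.49e+04 Ω
Step 3 — Series combination: Z_total = R + C = 65.7 - j2.49e+04 Ω = 2.49e+04∠-89.8° Ω.
Step 4 — Power factor: PF = cos(φ) = Re(Z)/|Z| = 65.7/2.49e+04 = 0.002639.
Step 5 — Type: Im(Z) = -2.49e+04 ⇒ leading (phase φ = -89.8°).

PF = 0.002639 (leading, φ = -89.8°)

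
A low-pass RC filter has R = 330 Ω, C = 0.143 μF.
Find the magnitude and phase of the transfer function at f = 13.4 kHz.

Step 1 — Angular frequency: ω = 2π·1.34e+04 = 8.419e+04 rad/s.
Step 2 — Transfer function: H(jω) = 1/(1 + jωRC).
Step 3 — Denominator: 1 + jωRC = 1 + j·8.419e+04·330·1.43e-07 = 1 + j3.973.
Step 4 — H = 0.05957 - j0.2367.
Step 5 — Magnitude: |H| = 0.2441 (-12.2 dB); phase: φ = -75.9°.

|H| = 0.2441 (-12.2 dB), φ = -75.9°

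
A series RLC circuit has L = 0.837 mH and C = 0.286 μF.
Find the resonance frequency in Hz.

Step 1 — Resonance condition Im(Z)=0 gives ω₀ = 1/√(LC).
Step 2 — ω₀ = 1/√(0.000837·2.86e-07) = 6.463e+04 rad/s.
Step 3 — f₀ = ω₀/(2π) = 1.029e+04 Hz.

f₀ = 1.029e+04 Hz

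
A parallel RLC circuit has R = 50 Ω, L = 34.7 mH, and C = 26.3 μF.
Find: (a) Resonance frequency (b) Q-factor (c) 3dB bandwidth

Step 1 — Resonance: ω₀ = 1/√(LC) = 1/√(0.0347·2.63e-05) = 1047 rad/s.
Step 2 — f₀ = ω₀/(2π) = 166.6 Hz.
Step 3 — Parallel Q: Q = R/(ω₀L) = 50/(1047·0.0347) = 1.377.
Step 4 — Bandwidth: Δω = ω₀/Q = 760.5 rad/s; BW = Δω/(2π) = 121 Hz.

(a) f₀ = 166.6 Hz  (b) Q = 1.377  (c) BW = 121 Hz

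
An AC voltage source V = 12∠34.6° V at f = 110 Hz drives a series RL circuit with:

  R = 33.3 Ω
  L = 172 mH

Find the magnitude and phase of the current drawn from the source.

Step 1 — Angular frequency: ω = 2π·f = 2π·110 = 691.2 rad/s.
Step 2 — Component impedances:
  R: Z = R = 33.3 Ω
  L: Z = jωL = j·691.2·0.172 = 0 + j118.9 Ω
Step 3 — Series combination: Z_total = R + L = 33.3 + j118.9 Ω = 123.5∠74.4° Ω.
Step 4 — Source phasor: V = 12∠34.6° V = 9.878 + j6.814 V.
Step 5 — Ohm's law: I = V / Z_total = (9.878 + j6.814) / (33.3 + j118.9) = 0.07473 - j0.06216 A.
Step 6 — Convert to polar: |I| = 0.0972 A, ∠I = -39.8°.

I = 0.0972∠-39.8° A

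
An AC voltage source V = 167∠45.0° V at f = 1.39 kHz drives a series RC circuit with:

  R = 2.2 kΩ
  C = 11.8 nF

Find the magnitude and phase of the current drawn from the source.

Step 1 — Angular frequency: ω = 2π·f = 2π·1390 = 8734 rad/s.
Step 2 — Component impedances:
  R: Z = R = 2200 Ω
  C: Z = 1/(jωC) = -j/(ω·C) = 0 - j9703 Ω
Step 3 — Series combination: Z_total = R + C = 2200 - j9703 Ω = 9950∠-77.2° Ω.
Step 4 — Source phasor: V = 167∠45.0° V = 118.1 + j118.1 V.
Step 5 — Ohm's law: I = V / Z_total = (118.1 + j118.1) / (2200 - j9703) = -0.00895 + j0.0142 A.
Step 6 — Convert to polar: |I| = 0.01678 A, ∠I = 122.2°.

I = 0.01678∠122.2° A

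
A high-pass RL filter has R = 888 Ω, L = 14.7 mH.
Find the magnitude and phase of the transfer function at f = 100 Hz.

Step 1 — Angular frequency: ω = 2π·100 = 628.3 rad/s.
Step 2 — Transfer function: H(jω) = jωL/(R + jωL).
Step 3 — Numerator jωL = j·9.236; denominator R + jωL = 888 + j9.236.
Step 4 — H = 0.0001082 + j0.0104.
Step 5 — Magnitude: |H| = 0.0104 (-39.7 dB); phase: φ = 89.4°.

|H| = 0.0104 (-39.7 dB), φ = 89.4°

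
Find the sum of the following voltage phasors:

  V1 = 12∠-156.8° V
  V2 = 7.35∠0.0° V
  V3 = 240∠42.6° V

Step 1 — Convert each phasor to rectangular form:
  V1 = 12·(cos(-156.8°) + j·sin(-156.8°)) = -11.03 - j4.727 V
  V2 = 7.35·(cos(0.0°) + j·sin(0.0°)) = 7.35 V
  V3 = 240·(cos(42.6°) + j·sin(42.6°)) = 176.7 + j162.5 V
Step 2 — Sum components: V_total = 173 + j157.7 V.
Step 3 — Convert to polar: |V_total| = 234.1 V, ∠V_total = 42.4°.

V_total = 234.1∠42.4° V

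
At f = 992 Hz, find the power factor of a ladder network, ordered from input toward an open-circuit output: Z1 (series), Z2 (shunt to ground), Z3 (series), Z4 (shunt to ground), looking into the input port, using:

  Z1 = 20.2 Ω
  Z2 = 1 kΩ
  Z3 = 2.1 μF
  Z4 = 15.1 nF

Step 1 — Angular frequency: ω = 2π·f = 2π·992 = 6233 rad/s.
Step 2 — Component impedances:
  Z1: Z = R = 20.2 Ω
  Z2: Z = R = 1000 Ω
  Z3: Z = 1/(jωC) = -j/(ω·C) = 0 - j76.4 Ω
  Z4: Z = 1/(jωC) = -j/(ω·C) = 0 - j1.063e+04 Ω
Step 3 — Ladder network (open output): work backward from the far end, alternating series and parallel combinations. Z_in = 1012 - j92.64 Ω = 1016∠-5.2° Ω.
Step 4 — Power factor: PF = cos(φ) = Re(Z)/|Z| = 1011.5/1015.8 = 0.9958.
Step 5 — Type: Im(Z) = -92.64 ⇒ leading (phase φ = -5.2°).

PF = 0.9958 (leading, φ = -5.2°)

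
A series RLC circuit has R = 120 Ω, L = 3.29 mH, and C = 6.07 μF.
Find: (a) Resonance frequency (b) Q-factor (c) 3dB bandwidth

Step 1 — Resonance condition Im(Z)=0 gives ω₀ = 1/√(LC).
Step 2 — ω₀ = 1/√(0.00329·6.07e-06) = 7076 rad/s.
Step 3 — f₀ = ω₀/(2π) = 1126 Hz.
Step 4 — Series Q: Q = ω₀L/R = 7076·0.00329/120 = 0.194.
Step 5 — 3dB bandwidth: Δω = ω₀/Q = 3.647e+04 rad/s; BW = Δω/(2π) = 5805 Hz.

(a) f₀ = 1126 Hz  (b) Q = 0.194  (c) BW = 5805 Hz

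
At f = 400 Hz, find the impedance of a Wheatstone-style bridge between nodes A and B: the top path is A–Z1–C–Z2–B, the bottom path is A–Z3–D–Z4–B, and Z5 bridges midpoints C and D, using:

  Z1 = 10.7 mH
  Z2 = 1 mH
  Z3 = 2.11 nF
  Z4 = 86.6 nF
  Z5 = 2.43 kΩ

Step 1 — Angular frequency: ω = 2π·f = 2π·400 = 2513 rad/s.
Step 2 — Component impedances:
  Z1: Z = jωL = j·2513·0.0107 = 0 + j26.89 Ω
  Z2: Z = jωL = j·2513·0.001 = 0 + j2.513 Ω
  Z3: Z = 1/(jωC) = -j/(ω·C) = 0 - j1.886e+05 Ω
  Z4: Z = 1/(jωC) = -j/(ω·C) = 0 - j4595 Ω
  Z5: Z = R = 2430 Ω
Step 3 — Bridge requires nodal analysis (the Z5 bridge couples midpoints C and D, so the two paths cannot be reduced to a simple series/parallel combination). Setting node B to ground and injecting 1 A at node A, the 3-node admittance system at A, C, D solves to V_A = Z_AB = 0.0003076 + j29.41 Ω = 29.41∠90.0° Ω.

Z = 0.0003076 + j29.41 Ω = 29.41∠90.0° Ω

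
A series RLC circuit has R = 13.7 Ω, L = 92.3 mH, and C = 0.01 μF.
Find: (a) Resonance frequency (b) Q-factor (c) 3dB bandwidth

Step 1 — Resonance condition Im(Z)=0 gives ω₀ = 1/√(LC).
Step 2 — ω₀ = 1/√(0.0923·1e-08) = 3.292e+04 rad/s.
Step 3 — f₀ = ω₀/(2π) = 5239 Hz.
Step 4 — Series Q: Q = ω₀L/R = 3.292e+04·0.0923/13.7 = 221.8.
Step 5 — 3dB bandwidth: Δω = ω₀/Q = 148.4 rad/s; BW = Δω/(2π) = 23.62 Hz.

(a) f₀ = 5239 Hz  (b) Q = 221.8  (c) BW = 23.62 Hz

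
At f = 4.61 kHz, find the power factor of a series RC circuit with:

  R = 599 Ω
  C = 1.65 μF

Step 1 — Angular frequency: ω = 2π·f = 2π·4610 = 2.897e+04 rad/s.
Step 2 — Component impedances:
  R: Z = R = 599 Ω
  C: Z = 1/(jωC) = -j/(ω·C) = 0 - j20.92 Ω
Step 3 — Series combination: Z_total = R + C = 599 - j20.92 Ω = 599.4∠-2.0° Ω.
Step 4 — Power factor: PF = cos(φ) = Re(Z)/|Z| = 599/599.37 = 0.9994.
Step 5 — Type: Im(Z) = -20.92 ⇒ leading (phase φ = -2.0°).

PF = 0.9994 (leading, φ = -2.0°)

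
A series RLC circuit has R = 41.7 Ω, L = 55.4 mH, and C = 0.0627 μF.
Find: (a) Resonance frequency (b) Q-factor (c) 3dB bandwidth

Step 1 — Resonance: ω₀ = 1/√(LC) = 1/√(0.0554·6.27e-08) = 1.697e+04 rad/s.
Step 2 — f₀ = ω₀/(2π) = 2700 Hz.
Step 3 — Series Q: Q = ω₀L/R = 1.697e+04·0.0554/41.7 = 22.54.
Step 4 — Bandwidth: Δω = ω₀/Q = 752.7 rad/s; BW = Δω/(2π) = 119.8 Hz.

(a) f₀ = 2700 Hz  (b) Q = 22.54  (c) BW = 119.8 Hz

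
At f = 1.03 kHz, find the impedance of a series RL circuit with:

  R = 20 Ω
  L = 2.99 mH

Step 1 — Angular frequency: ω = 2π·f = 2π·1030 = 6472 rad/s.
Step 2 — Component impedances:
  R: Z = R = 20 Ω
  L: Z = jωL = j·6472·0.00299 = 0 + j19.35 Ω
Step 3 — Series combination: Z_total = R + L = 20 + j19.35 Ω = 27.83∠44.1° Ω.

Z = 20 + j19.35 Ω = 27.83∠44.1° Ω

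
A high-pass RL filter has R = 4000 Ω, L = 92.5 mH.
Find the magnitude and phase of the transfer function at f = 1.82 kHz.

Step 1 — Angular frequency: ω = 2π·1820 = 1.144e+04 rad/s.
Step 2 — Transfer function: H(jω) = jωL/(R + jωL).
Step 3 — Numerator jωL = j·1058; denominator R + jωL = 4000 + j1058.
Step 4 — H = 0.06536 + j0.2472.
Step 5 — Magnitude: |H| = 0.2557 (-11.8 dB); phase: φ = 75.2°.

|H| = 0.2557 (-11.8 dB), φ = 75.2°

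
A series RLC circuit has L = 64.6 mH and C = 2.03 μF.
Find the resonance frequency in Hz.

Step 1 — Resonance condition Im(Z)=0 gives ω₀ = 1/√(LC).
Step 2 — ω₀ = 1/√(0.0646·2.03e-06) = 2761 rad/s.
Step 3 — f₀ = ω₀/(2π) = 439.5 Hz.

f₀ = 439.5 Hz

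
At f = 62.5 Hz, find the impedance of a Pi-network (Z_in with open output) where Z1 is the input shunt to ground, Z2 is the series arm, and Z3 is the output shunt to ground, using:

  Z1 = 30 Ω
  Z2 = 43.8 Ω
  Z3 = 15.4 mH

Step 1 — Angular frequency: ω = 2π·f = 2π·62.5 = 392.7 rad/s.
Step 2 — Component impedances:
  Z1: Z = R = 30 Ω
  Z2: Z = R = 43.8 Ω
  Z3: Z = jωL = j·392.7·0.0154 = 0 + j6.048 Ω
Step 3 — With open output, the series arm Z2 and the output shunt Z3 appear in series to ground: Z2 + Z3 = 43.8 + j6.048 Ω.
Step 4 — Parallel with input shunt Z1: Z_in = Z1 || (Z2 + Z3) = 17.89 + j0.9927 Ω = 17.91∠3.2° Ω.

Z = 17.89 + j0.9927 Ω = 17.91∠3.2° Ω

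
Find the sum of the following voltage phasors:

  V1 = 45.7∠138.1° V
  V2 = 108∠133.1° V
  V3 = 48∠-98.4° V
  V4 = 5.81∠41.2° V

Step 1 — Convert each phasor to rectangular form:
  V1 = 45.7·(cos(138.1°) + j·sin(138.1°)) = -34.02 + j30.52 V
  V2 = 108·(cos(133.1°) + j·sin(133.1°)) = -73.79 + j78.86 V
  V3 = 48·(cos(-98.4°) + j·sin(-98.4°)) = -7.012 - j47.49 V
  V4 = 5.81·(cos(41.2°) + j·sin(41.2°)) = 4.372 + j3.827 V
Step 2 — Sum components: V_total = -110.4 + j65.72 V.
Step 3 — Convert to polar: |V_total| = 128.5 V, ∠V_total = 149.2°.

V_total = 128.5∠149.2° V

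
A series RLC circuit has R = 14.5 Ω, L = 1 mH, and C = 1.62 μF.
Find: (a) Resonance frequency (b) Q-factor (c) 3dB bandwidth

Step 1 — Resonance condition Im(Z)=0 gives ω₀ = 1/√(LC).
Step 2 — ω₀ = 1/√(0.001·1.62e-06) = 2.485e+04 rad/s.
Step 3 — f₀ = ω₀/(2π) = 3954 Hz.
Step 4 — Series Q: Q = ω₀L/R = 2.485e+04·0.001/14.5 = 1.713.
Step 5 — 3dB bandwidth: Δω = ω₀/Q = 1.45e+04 rad/s; BW = Δω/(2π) = 2308 Hz.

(a) f₀ = 3954 Hz  (b) Q = 1.713  (c) BW = 2308 Hz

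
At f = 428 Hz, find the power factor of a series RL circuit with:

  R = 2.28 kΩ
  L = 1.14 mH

Step 1 — Angular frequency: ω = 2π·f = 2π·428 = 2689 rad/s.
Step 2 — Component impedances:
  R: Z = R = 2280 Ω
  L: Z = jωL = j·2689·0.00114 = 0 + j3.066 Ω
Step 3 — Series combination: Z_total = R + L = 2280 + j3.066 Ω = 2280∠0.1° Ω.
Step 4 — Power factor: PF = cos(φ) = Re(Z)/|Z| = 2280/2280 = 1.
Step 5 — Type: Im(Z) = 3.066 ⇒ lagging (phase φ = 0.1°).

PF = 1 (lagging, φ = 0.1°)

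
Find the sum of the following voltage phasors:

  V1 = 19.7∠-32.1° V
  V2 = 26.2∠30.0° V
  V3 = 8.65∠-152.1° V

Step 1 — Convert each phasor to rectangular form:
  V1 = 19.7·(cos(-32.1°) + j·sin(-32.1°)) = 16.69 - j10.47 V
  V2 = 26.2·(cos(30.0°) + j·sin(30.0°)) = 22.69 + j13.1 V
  V3 = 8.65·(cos(-152.1°) + j·sin(-152.1°)) = -7.645 - j4.048 V
Step 2 — Sum components: V_total = 31.73 - j1.416 V.
Step 3 — Convert to polar: |V_total| = 31.77 V, ∠V_total = -2.6°.

V_total = 31.77∠-2.6° V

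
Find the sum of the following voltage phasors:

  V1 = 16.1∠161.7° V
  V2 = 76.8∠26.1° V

Step 1 — Convert each phasor to rectangular form:
  V1 = 16.1·(cos(161.7°) + j·sin(161.7°)) = -15.29 + j5.055 V
  V2 = 76.8·(cos(26.1°) + j·sin(26.1°)) = 68.97 + j33.79 V
Step 2 — Sum components: V_total = 53.68 + j38.84 V.
Step 3 — Convert to polar: |V_total| = 66.26 V, ∠V_total = 35.9°.

V_total = 66.26∠35.9° V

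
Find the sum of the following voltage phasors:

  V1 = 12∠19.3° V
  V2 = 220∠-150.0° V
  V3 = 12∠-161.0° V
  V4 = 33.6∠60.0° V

Step 1 — Convert each phasor to rectangular form:
  V1 = 12·(cos(19.3°) + j·sin(19.3°)) = 11.33 + j3.966 V
  V2 = 220·(cos(-150.0°) + j·sin(-150.0°)) = -190.5 - j110 V
  V3 = 12·(cos(-161.0°) + j·sin(-161.0°)) = -11.35 - j3.907 V
  V4 = 33.6·(cos(60.0°) + j·sin(60.0°)) = 16.8 + j29.1 V
Step 2 — Sum components: V_total = -173.7 - j80.84 V.
Step 3 — Convert to polar: |V_total| = 191.6 V, ∠V_total = -155.0°.

V_total = 191.6∠-155.0° V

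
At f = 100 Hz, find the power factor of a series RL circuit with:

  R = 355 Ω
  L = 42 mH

Step 1 — Angular frequency: ω = 2π·f = 2π·100 = 628.3 rad/s.
Step 2 — Component impedances:
  R: Z = R = 355 Ω
  L: Z = jωL = j·628.3·0.042 = 0 + j26.39 Ω
Step 3 — Series combination: Z_total = R + L = 355 + j26.39 Ω = 356∠4.3° Ω.
Step 4 — Power factor: PF = cos(φ) = Re(Z)/|Z| = 355/356 = 0.9972.
Step 5 — Type: Im(Z) = 26.39 ⇒ lagging (phase φ = 4.3°).

PF = 0.9972 (lagging, φ = 4.3°)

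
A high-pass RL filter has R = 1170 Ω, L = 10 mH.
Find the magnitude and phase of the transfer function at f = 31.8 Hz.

Step 1 — Angular frequency: ω = 2π·31.8 = 199.8 rad/s.
Step 2 — Transfer function: H(jω) = jωL/(R + jωL).
Step 3 — Numerator jωL = j·1.998; denominator R + jωL = 1170 + j1.998.
Step 4 — H = 2.916e-06 + j0.001708.
Step 5 — Magnitude: |H| = 0.001708 (-55.4 dB); phase: φ = 89.9°.

|H| = 0.001708 (-55.4 dB), φ = 89.9°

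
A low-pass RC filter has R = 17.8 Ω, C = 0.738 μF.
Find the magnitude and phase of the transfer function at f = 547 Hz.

Step 1 — Angular frequency: ω = 2π·547 = 3437 rad/s.
Step 2 — Transfer function: H(jω) = 1/(1 + jωRC).
Step 3 — Denominator: 1 + jωRC = 1 + j·3437·17.8·7.38e-07 = 1 + j0.04515.
Step 4 — H = 0.998 - j0.04506.
Step 5 — Magnitude: |H| = 0.999 (-0.0 dB); phase: φ = -2.6°.

|H| = 0.999 (-0.0 dB), φ = -2.6°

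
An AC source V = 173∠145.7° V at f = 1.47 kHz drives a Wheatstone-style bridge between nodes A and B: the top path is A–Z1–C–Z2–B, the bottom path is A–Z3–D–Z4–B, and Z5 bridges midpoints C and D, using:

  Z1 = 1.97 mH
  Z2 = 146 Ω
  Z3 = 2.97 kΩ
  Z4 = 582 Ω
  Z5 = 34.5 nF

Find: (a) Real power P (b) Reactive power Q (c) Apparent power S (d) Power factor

Step 1 — Angular frequency: ω = 2π·f = 2π·1470 = 9236 rad/s.
Step 2 — Component impedances:
  Z1: Z = jωL = j·9236·0.00197 = 0 + j18.2 Ω
  Z2: Z = R = 146 Ω
  Z3: Z = R = 2970 Ω
  Z4: Z = R = 582 Ω
  Z5: Z = 1/(jωC) = -j/(ω·C) = 0 - j3138 Ω
Step 3 — Bridge requires nodal analysis (the Z5 bridge couples midpoints C and D, so the two paths cannot be reduced to a simple series/parallel combination). Setting node B to ground and injecting 1 A at node A, the 3-node admittance system at A, C, D solves to V_A = Z_AB = 139.3 + j12.6 Ω = 139.9∠5.2° Ω.
Step 4 — Source phasor: V = 173∠145.7° V = -142.9 + j97.49 V.
Step 5 — Current: I = V / Z = -0.9549 + j0.7864 A = 1.237∠140.5° A.
Step 6 — Complex power: S = V·I* = 213.1 + j19.29 VA.
Step 7 — Real power: P = Re(S) = 213.1 W.
Step 8 — Reactive power: Q = Im(S) = 19.29 VAR.
Step 9 — Apparent power: |S| = 214 VA.
Step 10 — Power factor: PF = P/|S| = 0.9959 (lagging).

(a) P = 213.1 W  (b) Q = 19.29 VAR  (c) S = 214 VA  (d) PF = 0.9959 (lagging)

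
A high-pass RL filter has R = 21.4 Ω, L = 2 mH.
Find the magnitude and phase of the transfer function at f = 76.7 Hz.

Step 1 — Angular frequency: ω = 2π·76.7 = 481.9 rad/s.
Step 2 — Transfer function: H(jω) = jωL/(R + jωL).
Step 3 — Numerator jωL = j·0.9638; denominator R + jωL = 21.4 + j0.9638.
Step 4 — H = 0.002024 + j0.04495.
Step 5 — Magnitude: |H| = 0.04499 (-26.9 dB); phase: φ = 87.4°.

|H| = 0.04499 (-26.9 dB), φ = 87.4°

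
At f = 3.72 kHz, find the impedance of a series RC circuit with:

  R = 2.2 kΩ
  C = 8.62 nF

Step 1 — Angular frequency: ω = 2π·f = 2π·3720 = 2.337e+04 rad/s.
Step 2 — Component impedances:
  R: Z = R = 2200 Ω
  C: Z = 1/(jωC) = -j/(ω·C) = 0 - j4963 Ω
Step 3 — Series combination: Z_total = R + C = 2200 - j4963 Ω = 5429∠-66.1° Ω.

Z = 2200 - j4963 Ω = 5429∠-66.1° Ω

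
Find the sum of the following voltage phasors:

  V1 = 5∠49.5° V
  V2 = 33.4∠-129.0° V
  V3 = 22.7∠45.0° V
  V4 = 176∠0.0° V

Step 1 — Convert each phasor to rectangular form:
  V1 = 5·(cos(49.5°) + j·sin(49.5°)) = 3.247 + j3.802 V
  V2 = 33.4·(cos(-129.0°) + j·sin(-129.0°)) = -21.02 - j25.96 V
  V3 = 22.7·(cos(45.0°) + j·sin(45.0°)) = 16.05 + j16.05 V
  V4 = 176·(cos(0.0°) + j·sin(0.0°)) = 176 V
Step 2 — Sum components: V_total = 174.3 - j6.103 V.
Step 3 — Convert to polar: |V_total| = 174.4 V, ∠V_total = -2.0°.

V_total = 174.4∠-2.0° V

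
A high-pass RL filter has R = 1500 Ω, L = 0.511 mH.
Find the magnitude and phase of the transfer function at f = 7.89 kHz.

Step 1 — Angular frequency: ω = 2π·7890 = 4.957e+04 rad/s.
Step 2 — Transfer function: H(jω) = jωL/(R + jωL).
Step 3 — Numerator jωL = j·25.33; denominator R + jωL = 1500 + j25.33.
Step 4 — H = 0.0002851 + j0.01688.
Step 5 — Magnitude: |H| = 0.01689 (-35.4 dB); phase: φ = 89.0°.

|H| = 0.01689 (-35.4 dB), φ = 89.0°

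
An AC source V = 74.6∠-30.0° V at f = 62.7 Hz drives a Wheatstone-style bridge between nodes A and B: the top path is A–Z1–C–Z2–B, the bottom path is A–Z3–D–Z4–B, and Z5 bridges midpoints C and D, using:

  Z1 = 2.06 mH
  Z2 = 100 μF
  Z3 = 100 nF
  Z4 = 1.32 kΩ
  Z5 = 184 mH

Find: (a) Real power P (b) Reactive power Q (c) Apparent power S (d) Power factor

Step 1 — Angular frequency: ω = 2π·f = 2π·62.7 = 394 rad/s.
Step 2 — Component impedances:
  Z1: Z = jωL = j·394·0.00206 = 0 + j0.8115 Ω
  Z2: Z = 1/(jωC) = -j/(ω·C) = 0 - j25.38 Ω
  Z3: Z = 1/(jωC) = -j/(ω·C) = 0 - j2.538e+04 Ω
  Z4: Z = R = 1320 Ω
  Z5: Z = jωL = j·394·0.184 = 0 + j72.49 Ω
Step 3 — Bridge requires nodal analysis (the Z5 bridge couples midpoints C and D, so the two paths cannot be reduced to a simple series/parallel combination). Setting node B to ground and injecting 1 A at node A, the 3-node admittance system at A, C, D solves to V_A = Z_AB = 0.4876 - j24.59 Ω = 24.59∠-88.9° Ω.
Step 4 — Source phasor: V = 74.6∠-30.0° V = 64.61 - j37.3 V.
Step 5 — Current: I = V / Z = 1.568 + j2.596 A = 3.033∠58.9° A.
Step 6 — Complex power: S = V·I* = 4.486 - j226.2 VA.
Step 7 — Real power: P = Re(S) = 4.486 W.
Step 8 — Reactive power: Q = Im(S) = -226.2 VAR.
Step 9 — Apparent power: |S| = 226.3 VA.
Step 10 — Power factor: PF = P/|S| = 0.01983 (leading).

(a) P = 4.486 W  (b) Q = -226.2 VAR  (c) S = 226.3 VA  (d) PF = 0.01983 (leading)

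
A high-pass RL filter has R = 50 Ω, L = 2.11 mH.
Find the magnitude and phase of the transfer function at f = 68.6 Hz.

Step 1 — Angular frequency: ω = 2π·68.6 = 431 rad/s.
Step 2 — Transfer function: H(jω) = jωL/(R + jωL).
Step 3 — Numerator jωL = j·0.9095; denominator R + jωL = 50 + j0.9095.
Step 4 — H = 0.0003307 + j0.01818.
Step 5 — Magnitude: |H| = 0.01819 (-34.8 dB); phase: φ = 89.0°.

|H| = 0.01819 (-34.8 dB), φ = 89.0°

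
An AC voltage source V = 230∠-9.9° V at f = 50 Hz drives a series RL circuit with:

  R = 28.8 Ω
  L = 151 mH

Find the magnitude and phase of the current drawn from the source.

Step 1 — Angular frequency: ω = 2π·f = 2π·50 = 314.2 rad/s.
Step 2 — Component impedances:
  R: Z = R = 28.8 Ω
  L: Z = jωL = j·314.2·0.151 = 0 + j47.44 Ω
Step 3 — Series combination: Z_total = R + L = 28.8 + j47.44 Ω = 55.5∠58.7° Ω.
Step 4 — Source phasor: V = 230∠-9.9° V = 226.6 - j39.54 V.
Step 5 — Ohm's law: I = V / Z_total = (226.6 - j39.54) / (28.8 + j47.44) = 1.51 - j3.86 A.
Step 6 — Convert to polar: |I| = 4.144 A, ∠I = -68.6°.

I = 4.144∠-68.6° A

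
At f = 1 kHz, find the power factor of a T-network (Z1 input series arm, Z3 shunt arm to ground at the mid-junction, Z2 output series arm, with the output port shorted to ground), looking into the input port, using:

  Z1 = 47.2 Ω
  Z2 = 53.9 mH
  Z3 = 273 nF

Step 1 — Angular frequency: ω = 2π·f = 2π·1000 = 6283 rad/s.
Step 2 — Component impedances:
  Z1: Z = R = 47.2 Ω
  Z2: Z = jωL = j·6283·0.0539 = 0 + j338.7 Ω
  Z3: Z = 1/(jωC) = -j/(ω·C) = 0 - j583 Ω
Step 3 — With the output port shorted to ground, the output series arm Z2 runs from the junction to ground; the shunt arm Z3 also runs from the junction to ground. They appear in parallel: Z3 || Z2 = 0 + j808.1 Ω.
Step 4 — Series with input arm Z1: Z_in = Z1 + (Z3 || Z2) = 47.2 + j808.1 Ω = 809.5∠86.7° Ω.
Step 5 — Power factor: PF = cos(φ) = Re(Z)/|Z| = 47.2/809.5 = 0.05831.
Step 6 — Type: Im(Z) = 808.1 ⇒ lagging (phase φ = 86.7°).

PF = 0.05831 (lagging, φ = 86.7°)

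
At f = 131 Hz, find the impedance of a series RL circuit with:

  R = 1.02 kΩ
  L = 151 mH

Step 1 — Angular frequency: ω = 2π·f = 2π·131 = 823.1 rad/s.
Step 2 — Component impedances:
  R: Z = R = 1020 Ω
  L: Z = jωL = j·823.1·0.151 = 0 + j124.3 Ω
Step 3 — Series combination: Z_total = R + L = 1020 + j124.3 Ω = 1028∠6.9° Ω.

Z = 1020 + j124.3 Ω = 1028∠6.9° Ω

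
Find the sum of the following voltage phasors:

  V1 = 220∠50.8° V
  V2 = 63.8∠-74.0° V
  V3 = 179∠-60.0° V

Step 1 — Convert each phasor to rectangular form:
  V1 = 220·(cos(50.8°) + j·sin(50.8°)) = 139 + j170.5 V
  V2 = 63.8·(cos(-74.0°) + j·sin(-74.0°)) = 17.59 - j61.33 V
  V3 = 179·(cos(-60.0°) + j·sin(-60.0°)) = 89.5 - j155 V
Step 2 — Sum components: V_total = 246.1 - j45.86 V.
Step 3 — Convert to polar: |V_total| = 250.4 V, ∠V_total = -10.6°.

V_total = 250.4∠-10.6° V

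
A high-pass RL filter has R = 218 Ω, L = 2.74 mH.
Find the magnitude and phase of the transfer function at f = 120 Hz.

Step 1 — Angular frequency: ω = 2π·120 = 754 rad/s.
Step 2 — Transfer function: H(jω) = jωL/(R + jωL).
Step 3 — Numerator jωL = j·2.066; denominator R + jωL = 218 + j2.066.
Step 4 — H = 8.98e-05 + j0.009476.
Step 5 — Magnitude: |H| = 0.009476 (-40.5 dB); phase: φ = 89.5°.

|H| = 0.009476 (-40.5 dB), φ = 89.5°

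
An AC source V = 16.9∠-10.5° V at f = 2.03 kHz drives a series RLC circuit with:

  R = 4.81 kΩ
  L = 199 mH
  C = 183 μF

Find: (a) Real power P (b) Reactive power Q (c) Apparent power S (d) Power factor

Step 1 — Angular frequency: ω = 2π·f = 2π·2030 = 1.275e+04 rad/s.
Step 2 — Component impedances:
  R: Z = R = 4810 Ω
  L: Z = jωL = j·1.275e+04·0.199 = 0 + j2538 Ω
  C: Z = 1/(jωC) = -j/(ω·C) = 0 - j0.4284 Ω
Step 3 — Series combination: Z_total = R + L + C = 4810 + j2538 Ω = 5438∠27.8° Ω.
Step 4 — Source phasor: V = 16.9∠-10.5° V = 16.62 - j3.08 V.
Step 5 — Current: I = V / Z = 0.002438 - j0.001927 A = 0.003108∠-38.3° A.
Step 6 — Complex power: S = V·I* = 0.04645 + j0.02451 VA.
Step 7 — Real power: P = Re(S) = 0.04645 W.
Step 8 — Reactive power: Q = Im(S) = 0.02451 VAR.
Step 9 — Apparent power: |S| = 0.05252 VA.
Step 10 — Power factor: PF = P/|S| = 0.8844 (lagging).

(a) P = 0.04645 W  (b) Q = 0.02451 VAR  (c) S = 0.05252 VA  (d) PF = 0.8844 (lagging)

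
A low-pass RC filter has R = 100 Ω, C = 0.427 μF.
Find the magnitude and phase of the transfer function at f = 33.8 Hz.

Step 1 — Angular frequency: ω = 2π·33.8 = 212.4 rad/s.
Step 2 — Transfer function: H(jω) = 1/(1 + jωRC).
Step 3 — Denominator: 1 + jωRC = 1 + j·212.4·100·4.27e-07 = 1 + j0.009068.
Step 4 — H = 0.9999 - j0.009068.
Step 5 — Magnitude: |H| = 1 (-0.0 dB); phase: φ = -0.5°.

|H| = 1 (-0.0 dB), φ = -0.5°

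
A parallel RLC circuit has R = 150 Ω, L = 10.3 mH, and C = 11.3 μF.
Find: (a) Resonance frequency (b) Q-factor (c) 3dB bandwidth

Step 1 — Resonance: ω₀ = 1/√(LC) = 1/√(0.0103·1.13e-05) = 2931 rad/s.
Step 2 — f₀ = ω₀/(2π) = 466.5 Hz.
Step 3 — Parallel Q: Q = R/(ω₀L) = 150/(2931·0.0103) = 4.968.
Step 4 — Bandwidth: Δω = ω₀/Q = 590 rad/s; BW = Δω/(2π) = 93.9 Hz.

(a) f₀ = 466.5 Hz  (b) Q = 4.968  (c) BW = 93.9 Hz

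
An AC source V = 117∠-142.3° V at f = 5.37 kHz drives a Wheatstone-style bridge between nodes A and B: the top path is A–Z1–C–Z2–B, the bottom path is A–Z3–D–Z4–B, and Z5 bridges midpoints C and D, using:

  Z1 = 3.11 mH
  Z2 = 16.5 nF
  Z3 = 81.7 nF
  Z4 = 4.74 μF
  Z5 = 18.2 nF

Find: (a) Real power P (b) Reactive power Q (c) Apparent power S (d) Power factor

Step 1 — Angular frequency: ω = 2π·f = 2π·5370 = 3.374e+04 rad/s.
Step 2 — Component impedances:
  Z1: Z = jωL = j·3.374e+04·0.00311 = 0 + j104.9 Ω
  Z2: Z = 1/(jωC) = -j/(ω·C) = 0 - j1796 Ω
  Z3: Z = 1/(jωC) = -j/(ω·C) = 0 - j362.8 Ω
  Z4: Z = 1/(jωC) = -j/(ω·C) = 0 - j6.253 Ω
  Z5: Z = 1/(jωC) = -j/(ω·C) = 0 - j1628 Ω
Step 3 — Bridge requires nodal analysis (the Z5 bridge couples midpoints C and D, so the two paths cannot be reduced to a simple series/parallel combination). Setting node B to ground and injecting 1 A at node A, the 3-node admittance system at A, C, D solves to V_A = Z_AB = 0 - j248.9 Ω = 248.9∠-90.0° Ω.
Step 4 — Source phasor: V = 117∠-142.3° V = -92.57 - j71.55 V.
Step 5 — Current: I = V / Z = 0.2875 - j0.372 A = 0.4701∠-52.3° A.
Step 6 — Complex power: S = V·I* = 0 - j55.01 VA.
Step 7 — Real power: P = Re(S) = 0 W.
Step 8 — Reactive power: Q = Im(S) = -55.01 VAR.
Step 9 — Apparent power: |S| = 55.01 VA.
Step 10 — Power factor: PF = P/|S| = 0 (leading).

(a) P = 0 W  (b) Q = -55.01 VAR  (c) S = 55.01 VA  (d) PF = 0 (leading)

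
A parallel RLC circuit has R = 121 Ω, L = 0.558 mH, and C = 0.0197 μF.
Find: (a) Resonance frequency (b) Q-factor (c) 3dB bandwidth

Step 1 — Resonance: ω₀ = 1/√(LC) = 1/√(0.000558·1.97e-08) = 3.016e+05 rad/s.
Step 2 — f₀ = ω₀/(2π) = 4.8e+04 Hz.
Step 3 — Parallel Q: Q = R/(ω₀L) = 121/(3.016e+05·0.000558) = 0.719.
Step 4 — Bandwidth: Δω = ω₀/Q = 4.195e+05 rad/s; BW = Δω/(2π) = 6.677e+04 Hz.

(a) f₀ = 4.8e+04 Hz  (b) Q = 0.719  (c) BW = 6.677e+04 Hz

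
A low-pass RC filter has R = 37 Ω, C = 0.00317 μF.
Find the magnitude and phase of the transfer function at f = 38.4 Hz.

Step 1 — Angular frequency: ω = 2π·38.4 = 241.3 rad/s.
Step 2 — Transfer function: H(jω) = 1/(1 + jωRC).
Step 3 — Denominator: 1 + jωRC = 1 + j·241.3·37·3.17e-09 = 1 + j2.83e-05.
Step 4 — H = 1 - j2.83e-05.
Step 5 — Magnitude: |H| = 1 (-0.0 dB); phase: φ = -0.0°.

|H| = 1 (-0.0 dB), φ = -0.0°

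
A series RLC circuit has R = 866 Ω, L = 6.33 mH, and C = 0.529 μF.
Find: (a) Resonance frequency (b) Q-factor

Step 1 — Resonance condition Im(Z)=0 gives ω₀ = 1/√(LC).
Step 2 — ω₀ = 1/√(0.00633·5.29e-07) = 1.728e+04 rad/s.
Step 3 — f₀ = ω₀/(2π) = 2750 Hz.
Step 4 — Series Q: Q = ω₀L/R = 1.728e+04·0.00633/866 = 0.1263.

(a) f₀ = 2750 Hz  (b) Q = 0.1263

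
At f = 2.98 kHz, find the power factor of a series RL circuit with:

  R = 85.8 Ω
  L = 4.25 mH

Step 1 — Angular frequency: ω = 2π·f = 2π·2980 = 1.872e+04 rad/s.
Step 2 — Component impedances:
  R: Z = R = 85.8 Ω
  L: Z = jωL = j·1.872e+04·0.00425 = 0 + j79.58 Ω
Step 3 — Series combination: Z_total = R + L = 85.8 + j79.58 Ω = 117∠42.8° Ω.
Step 4 — Power factor: PF = cos(φ) = Re(Z)/|Z| = 85.8/117.02 = 0.7332.
Step 5 — Type: Im(Z) = 79.58 ⇒ lagging (phase φ = 42.8°).

PF = 0.7332 (lagging, φ = 42.8°)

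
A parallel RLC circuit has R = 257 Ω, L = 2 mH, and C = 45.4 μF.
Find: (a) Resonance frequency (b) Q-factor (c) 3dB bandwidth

Step 1 — Resonance: ω₀ = 1/√(LC) = 1/√(0.002·4.54e-05) = 3319 rad/s.
Step 2 — f₀ = ω₀/(2π) = 528.2 Hz.
Step 3 — Parallel Q: Q = R/(ω₀L) = 257/(3319·0.002) = 38.72.
Step 4 — Bandwidth: Δω = ω₀/Q = 85.71 rad/s; BW = Δω/(2π) = 13.64 Hz.

(a) f₀ = 528.2 Hz  (b) Q = 38.72  (c) BW = 13.64 Hz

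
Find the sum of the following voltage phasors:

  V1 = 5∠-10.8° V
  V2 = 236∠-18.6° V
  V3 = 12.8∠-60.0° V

Step 1 — Convert each phasor to rectangular form:
  V1 = 5·(cos(-10.8°) + j·sin(-10.8°)) = 4.911 - j0.9369 V
  V2 = 236·(cos(-18.6°) + j·sin(-18.6°)) = 223.7 - j75.27 V
  V3 = 12.8·(cos(-60.0°) + j·sin(-60.0°)) = 6.4 - j11.09 V
Step 2 — Sum components: V_total = 235 - j87.3 V.
Step 3 — Convert to polar: |V_total| = 250.7 V, ∠V_total = -20.4°.

V_total = 250.7∠-20.4° V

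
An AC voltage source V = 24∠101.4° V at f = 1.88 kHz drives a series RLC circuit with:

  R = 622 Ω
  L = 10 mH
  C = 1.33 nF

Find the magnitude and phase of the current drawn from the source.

Step 1 — Angular frequency: ω = 2π·f = 2π·1880 = 1.181e+04 rad/s.
Step 2 — Component impedances:
  R: Z = R = 622 Ω
  L: Z = jωL = j·1.181e+04·0.01 = 0 + j118.1 Ω
  C: Z = 1/(jωC) = -j/(ω·C) = 0 - j6.365e+04 Ω
Step 3 — Series combination: Z_total = R + L + C = 622 - j6.353e+04 Ω = 6.354e+04∠-89.4° Ω.
Step 4 — Source phasor: V = 24∠101.4° V = -4.744 + j23.53 V.
Step 5 — Ohm's law: I = V / Z_total = (-4.744 + j23.53) / (622 - j6.353e+04) = -0.000371 - j7.103e-05 A.
Step 6 — Convert to polar: |I| = 0.0003777 A, ∠I = -169.2°.

I = 0.0003777∠-169.2° A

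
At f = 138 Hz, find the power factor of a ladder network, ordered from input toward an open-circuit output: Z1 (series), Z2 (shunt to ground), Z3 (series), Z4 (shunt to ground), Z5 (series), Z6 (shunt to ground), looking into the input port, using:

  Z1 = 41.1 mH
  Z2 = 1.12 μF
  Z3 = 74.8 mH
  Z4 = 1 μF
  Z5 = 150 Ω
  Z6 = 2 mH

Step 1 — Angular frequency: ω = 2π·f = 2π·138 = 867.1 rad/s.
Step 2 — Component impedances:
  Z1: Z = jωL = j·867.1·0.0411 = 0 + j35.64 Ω
  Z2: Z = 1/(jωC) = -j/(ω·C) = 0 - j1030 Ω
  Z3: Z = jωL = j·867.1·0.0748 = 0 + j64.86 Ω
  Z4: Z = 1/(jωC) = -j/(ω·C) = 0 - j1153 Ω
  Z5: Z = R = 150 Ω
  Z6: Z = jωL = j·867.1·0.002 = 0 + j1.734 Ω
Step 3 — Ladder network (open output): work backward from the far end, alternating series and parallel combinations. Z_in = 158.9 + j61.31 Ω = 170.3∠21.1° Ω.
Step 4 — Power factor: PF = cos(φ) = Re(Z)/|Z| = 158.93/170.35 = 0.933.
Step 5 — Type: Im(Z) = 61.31 ⇒ lagging (phase φ = 21.1°).

PF = 0.933 (lagging, φ = 21.1°)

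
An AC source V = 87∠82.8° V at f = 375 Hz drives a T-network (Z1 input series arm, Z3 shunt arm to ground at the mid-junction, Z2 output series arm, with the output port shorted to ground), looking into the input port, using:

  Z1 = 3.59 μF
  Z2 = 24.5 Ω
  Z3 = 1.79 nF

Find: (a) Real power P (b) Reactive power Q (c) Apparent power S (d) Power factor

Step 1 — Angular frequency: ω = 2π·f = 2π·375 = 2356 rad/s.
Step 2 — Component impedances:
  Z1: Z = 1/(jωC) = -j/(ω·C) = 0 - j118.2 Ω
  Z2: Z = R = 24.5 Ω
  Z3: Z = 1/(jωC) = -j/(ω·C) = 0 - j2.371e+05 Ω
Step 3 — With the output port shorted to ground, the output series arm Z2 runs from the junction to ground; the shunt arm Z3 also runs from the junction to ground. They appear in parallel: Z3 || Z2 = 24.5 - j0.002532 Ω.
Step 4 — Series with input arm Z1: Z_in = Z1 + (Z3 || Z2) = 24.5 - j118.2 Ω = 120.7∠-78.3° Ω.
Step 5 — Source phasor: V = 87∠82.8° V = 10.9 + j86.31 V.
Step 6 — Current: I = V / Z = -0.6817 + j0.2335 A = 0.7206∠161.1° A.
Step 7 — Complex power: S = V·I* = 12.72 - j61.39 VA.
Step 8 — Real power: P = Re(S) = 12.72 W.
Step 9 — Reactive power: Q = Im(S) = -61.39 VAR.
Step 10 — Apparent power: |S| = 62.69 VA.
Step 11 — Power factor: PF = P/|S| = 0.2029 (leading).

(a) P = 12.72 W  (b) Q = -61.39 VAR  (c) S = 62.69 VA  (d) PF = 0.2029 (leading)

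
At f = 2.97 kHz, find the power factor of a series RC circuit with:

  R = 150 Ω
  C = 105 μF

Step 1 — Angular frequency: ω = 2π·f = 2π·2970 = 1.866e+04 rad/s.
Step 2 — Component impedances:
  R: Z = R = 150 Ω
  C: Z = 1/(jωC) = -j/(ω·C) = 0 - j0.5104 Ω
Step 3 — Series combination: Z_total = R + C = 150 - j0.5104 Ω = 150∠-0.2° Ω.
Step 4 — Power factor: PF = cos(φ) = Re(Z)/|Z| = 150/150 = 1.
Step 5 — Type: Im(Z) = -0.5104 ⇒ leading (phase φ = -0.2°).

PF = 1 (leading, φ = -0.2°)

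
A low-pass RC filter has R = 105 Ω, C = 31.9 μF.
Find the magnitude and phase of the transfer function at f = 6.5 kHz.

Step 1 — Angular frequency: ω = 2π·6500 = 4.084e+04 rad/s.
Step 2 — Transfer function: H(jω) = 1/(1 + jωRC).
Step 3 — Denominator: 1 + jωRC = 1 + j·4.084e+04·105·3.19e-05 = 1 + j136.8.
Step 4 — H = 5.344e-05 - j0.00731.
Step 5 — Magnitude: |H| = 0.00731 (-42.7 dB); phase: φ = -89.6°.

|H| = 0.00731 (-42.7 dB), φ = -89.6°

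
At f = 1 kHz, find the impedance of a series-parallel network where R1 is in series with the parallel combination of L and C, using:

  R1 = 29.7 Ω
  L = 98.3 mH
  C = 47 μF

Step 1 — Angular frequency: ω = 2π·f = 2π·1000 = 6283 rad/s.
Step 2 — Component impedances:
  R1: Z = R = 29.7 Ω
  L: Z = jωL = j·6283·0.0983 = 0 + j617.6 Ω
  C: Z = 1/(jωC) = -j/(ω·C) = 0 - j3.386 Ω
Step 3 — Parallel branch: L || C = 1/(1/L + 1/C) = 0 - j3.405 Ω.
Step 4 — Series with R1: Z_total = R1 + (L || C) = 29.7 - j3.405 Ω = 29.89∠-6.5° Ω.

Z = 29.7 - j3.405 Ω = 29.89∠-6.5° Ω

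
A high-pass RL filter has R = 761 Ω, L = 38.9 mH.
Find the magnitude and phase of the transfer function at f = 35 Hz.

Step 1 — Angular frequency: ω = 2π·35 = 219.9 rad/s.
Step 2 — Transfer function: H(jω) = jωL/(R + jωL).
Step 3 — Numerator jωL = j·8.555; denominator R + jωL = 761 + j8.555.
Step 4 — H = 0.0001263 + j0.01124.
Step 5 — Magnitude: |H| = 0.01124 (-39.0 dB); phase: φ = 89.4°.

|H| = 0.01124 (-39.0 dB), φ = 89.4°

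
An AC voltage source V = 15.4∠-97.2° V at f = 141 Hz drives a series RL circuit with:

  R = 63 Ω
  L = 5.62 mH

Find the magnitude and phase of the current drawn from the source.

Step 1 — Angular frequency: ω = 2π·f = 2π·141 = 885.9 rad/s.
Step 2 — Component impedances:
  R: Z = R = 63 Ω
  L: Z = jωL = j·885.9·0.00562 = 0 + j4.979 Ω
Step 3 — Series combination: Z_total = R + L = 63 + j4.979 Ω = 63.2∠4.5° Ω.
Step 4 — Source phasor: V = 15.4∠-97.2° V = -1.93 - j15.28 V.
Step 5 — Ohm's law: I = V / Z_total = (-1.93 - j15.28) / (63 + j4.979) = -0.04949 - j0.2386 A.
Step 6 — Convert to polar: |I| = 0.2437 A, ∠I = -101.7°.

I = 0.2437∠-101.7° A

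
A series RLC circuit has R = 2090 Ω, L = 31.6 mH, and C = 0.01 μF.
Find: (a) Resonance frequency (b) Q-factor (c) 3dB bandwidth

Step 1 — Resonance: ω₀ = 1/√(LC) = 1/√(0.0316·1e-08) = 5.625e+04 rad/s.
Step 2 — f₀ = ω₀/(2π) = 8953 Hz.
Step 3 — Series Q: Q = ω₀L/R = 5.625e+04·0.0316/2090 = 0.8505.
Step 4 — Bandwidth: Δω = ω₀/Q = 6.614e+04 rad/s; BW = Δω/(2π) = 1.053e+04 Hz.

(a) f₀ = 8953 Hz  (b) Q = 0.8505  (c) BW = 1.053e+04 Hz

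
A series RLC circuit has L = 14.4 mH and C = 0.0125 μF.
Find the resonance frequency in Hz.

Step 1 — Resonance condition Im(Z)=0 gives ω₀ = 1/√(LC).
Step 2 — ω₀ = 1/√(0.0144·1.25e-08) = 7.454e+04 rad/s.
Step 3 — f₀ = ω₀/(2π) = 1.186e+04 Hz.

f₀ = 1.186e+04 Hz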